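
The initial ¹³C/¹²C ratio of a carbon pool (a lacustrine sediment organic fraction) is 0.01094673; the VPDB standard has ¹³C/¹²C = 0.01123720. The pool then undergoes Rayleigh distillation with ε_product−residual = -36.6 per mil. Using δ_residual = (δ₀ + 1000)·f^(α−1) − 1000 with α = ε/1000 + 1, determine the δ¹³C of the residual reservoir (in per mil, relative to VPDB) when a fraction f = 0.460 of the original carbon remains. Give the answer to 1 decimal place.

δ₀ = (0.01094673/0.01123720 − 1)×1000 = (0.974151 − 1)×1000 = -25.849 per mil
α − 1 = ε/1000 = -0.0366
f^(α−1) = 0.460^(-0.0366) = 1.028829
δ_res = (-25.849 + 1000) × 1.028829 − 1000 = 1002.235 − 1000 = 2.23 per mil

2.2 per mil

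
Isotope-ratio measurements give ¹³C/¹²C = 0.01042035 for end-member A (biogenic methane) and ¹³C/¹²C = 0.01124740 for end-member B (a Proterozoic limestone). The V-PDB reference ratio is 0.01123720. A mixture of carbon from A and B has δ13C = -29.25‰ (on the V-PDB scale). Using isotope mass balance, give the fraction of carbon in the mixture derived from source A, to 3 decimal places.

0.410

δ_A = (0.01042035/0.01123720 − 1)×1000 = (0.927308 − 1)×1000 = -72.692‰
δ_B = (0.01124740/0.01123720 − 1)×1000 = (1.000908 − 1)×1000 = 0.908‰
f_A = (δ_mix − δ_B)/(δ_A − δ_B) = (-29.25 − (0.908))/(-72.692 − (0.908))
f_A = -30.158 / -73.599 = 0.4098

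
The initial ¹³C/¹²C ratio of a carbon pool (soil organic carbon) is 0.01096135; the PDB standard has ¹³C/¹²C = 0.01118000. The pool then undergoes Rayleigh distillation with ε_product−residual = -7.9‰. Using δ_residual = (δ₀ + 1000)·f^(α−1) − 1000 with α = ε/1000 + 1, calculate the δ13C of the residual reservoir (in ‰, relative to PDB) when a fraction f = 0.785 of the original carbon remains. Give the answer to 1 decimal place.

-17.7‰

δ₀ = (0.01096135/0.01118000 − 1)×1000 = (0.980443 − 1)×1000 = -19.557‰
α − 1 = ε/1000 = -0.0079
f^(α−1) = 0.785^(-0.0079) = 1.001914
δ_res = (-19.557 + 1000) × 1.001914 − 1000 = 982.320 − 1000 = -17.68‰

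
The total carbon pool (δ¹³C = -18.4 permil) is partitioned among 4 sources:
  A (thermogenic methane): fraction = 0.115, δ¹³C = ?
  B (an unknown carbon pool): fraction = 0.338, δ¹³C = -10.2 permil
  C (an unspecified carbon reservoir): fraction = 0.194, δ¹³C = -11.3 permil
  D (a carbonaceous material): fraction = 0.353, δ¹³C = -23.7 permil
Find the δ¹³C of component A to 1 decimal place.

-38.2 permil

Isotope mass balance: δ_bulk = Σ fᵢ·δᵢ.
-18.4 = 0.115×δ_A + 0.338×(-10.2) + 0.194×(-11.3) + 0.353×(-23.7)
0.115·δ_A = -18.4 − (-14.006) = -4.394
δ_A = -4.394 / 0.115 = -38.21 permil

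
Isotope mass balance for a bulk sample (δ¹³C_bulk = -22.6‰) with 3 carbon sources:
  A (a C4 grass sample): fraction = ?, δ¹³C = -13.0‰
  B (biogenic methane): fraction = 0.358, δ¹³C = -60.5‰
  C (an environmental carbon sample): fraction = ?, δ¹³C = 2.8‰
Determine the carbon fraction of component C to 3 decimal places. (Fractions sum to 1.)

0.469

Let f_C and f_A be the unknown fractions; fractions sum to 1 so f_C + f_A = 0.642.
Mass balance: Σ fᵢ·δᵢ = δ_bulk ⇒ f_C·(2.8) + f_A·(-13.0) = -22.6 − (-21.659) = -0.941
Substitute f_A = 0.642 − f_C:
f_C·(2.8 − -13.0) = -0.941 − 0.642×(-13.0) = 7.405
f_C = 7.405 / 15.8 = 0.4687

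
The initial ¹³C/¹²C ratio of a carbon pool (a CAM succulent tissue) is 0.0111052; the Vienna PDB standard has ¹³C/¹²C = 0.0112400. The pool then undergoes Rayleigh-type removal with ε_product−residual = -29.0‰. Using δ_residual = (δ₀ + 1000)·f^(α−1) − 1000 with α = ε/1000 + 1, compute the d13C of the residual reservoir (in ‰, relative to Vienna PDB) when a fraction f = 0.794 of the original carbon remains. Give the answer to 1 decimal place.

-5.4‰

δ₀ = (0.0111052/0.0112400 − 1)×1000 = (0.988007 − 1)×1000 = -11.993‰
α − 1 = ε/1000 = -0.0290
f^(α−1) = 0.794^(-0.0290) = 1.006712
δ_res = (-11.993 + 1000) × 1.006712 − 1000 = 994.639 − 1000 = -5.36‰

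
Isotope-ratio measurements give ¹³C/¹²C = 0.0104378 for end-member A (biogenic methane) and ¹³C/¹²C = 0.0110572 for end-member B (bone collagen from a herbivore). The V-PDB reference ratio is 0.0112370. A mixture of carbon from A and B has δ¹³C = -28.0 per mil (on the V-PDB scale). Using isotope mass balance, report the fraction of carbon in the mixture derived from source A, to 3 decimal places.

δ_A = (0.0104378/0.0112370 − 1)×1000 = (0.928878 − 1)×1000 = -71.122 per mil
δ_B = (0.0110572/0.0112370 − 1)×1000 = (0.983999 − 1)×1000 = -16.001 per mil
f_A = (δ_mix − δ_B)/(δ_A − δ_B) = (-28.0 − (-16.001))/(-71.122 − (-16.001))
f_A = -11.999 / -55.121 = 0.2177

0.218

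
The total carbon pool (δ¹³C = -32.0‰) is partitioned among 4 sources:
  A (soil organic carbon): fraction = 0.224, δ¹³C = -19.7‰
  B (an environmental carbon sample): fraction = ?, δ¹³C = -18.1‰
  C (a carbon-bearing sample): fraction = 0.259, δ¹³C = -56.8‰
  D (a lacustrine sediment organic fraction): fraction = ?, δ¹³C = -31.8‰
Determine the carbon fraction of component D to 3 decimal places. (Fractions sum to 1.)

Let f_D and f_B be the unknown fractions; fractions sum to 1 so f_D + f_B = 0.517.
Mass balance: Σ fᵢ·δᵢ = δ_bulk ⇒ f_D·(-31.8) + f_B·(-18.1) = -32.0 − (-19.124) = -12.876
Substitute f_B = 0.517 − f_D:
f_D·(-31.8 − -18.1) = -12.876 − 0.517×(-18.1) = -3.518
f_D = -3.518 / -13.7 = 0.2568

0.257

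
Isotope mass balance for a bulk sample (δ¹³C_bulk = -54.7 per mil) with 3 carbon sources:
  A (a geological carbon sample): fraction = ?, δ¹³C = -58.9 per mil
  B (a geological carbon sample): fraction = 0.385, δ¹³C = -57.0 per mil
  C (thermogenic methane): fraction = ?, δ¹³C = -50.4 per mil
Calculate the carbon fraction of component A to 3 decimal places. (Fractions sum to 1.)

0.207

Let f_A and f_C be the unknown fractions; fractions sum to 1 so f_A + f_C = 0.615.
Mass balance: Σ fᵢ·δᵢ = δ_bulk ⇒ f_A·(-58.9) + f_C·(-50.4) = -54.7 − (-21.945) = -32.755
Substitute f_C = 0.615 − f_A:
f_A·(-58.9 − -50.4) = -32.755 − 0.615×(-50.4) = -1.759
f_A = -1.759 / -8.5 = 0.2069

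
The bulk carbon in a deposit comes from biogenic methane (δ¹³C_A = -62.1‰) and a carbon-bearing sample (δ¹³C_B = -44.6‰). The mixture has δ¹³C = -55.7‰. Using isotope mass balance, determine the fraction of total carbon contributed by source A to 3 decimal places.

0.634

δ_mix = f_A·δ_A + (1 − f_A)·δ_B  ⇒  f_A = (δ_mix − δ_B)/(δ_A − δ_B)
f_A = (-55.7 − (-44.6)) / (-62.1 − (-44.6))
f_A = -11.1 / -17.5 = 0.6343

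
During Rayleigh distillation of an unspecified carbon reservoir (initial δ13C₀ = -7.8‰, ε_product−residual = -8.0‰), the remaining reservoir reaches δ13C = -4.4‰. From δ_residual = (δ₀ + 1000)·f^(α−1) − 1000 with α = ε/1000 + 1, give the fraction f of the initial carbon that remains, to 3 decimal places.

α − 1 = ε/1000 = -0.0080
(δ_res + 1000)/(δ₀ + 1000) = (-4.4 + 1000)/(-7.8 + 1000) = 995.6/992.2 = 1.003427
f = 1.003427^(1/-0.0080) = exp(ln(1.003427)/-0.0080) = exp(0.00342/-0.0080)
f = exp(-0.4276) = 0.6521

0.652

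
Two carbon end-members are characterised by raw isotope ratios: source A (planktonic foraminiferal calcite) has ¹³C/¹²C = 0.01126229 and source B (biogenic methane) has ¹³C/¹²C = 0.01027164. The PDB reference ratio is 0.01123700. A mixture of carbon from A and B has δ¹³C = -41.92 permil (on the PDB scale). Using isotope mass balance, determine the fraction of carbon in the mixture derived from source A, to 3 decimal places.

δ_A = (0.01126229/0.01123700 − 1)×1000 = (1.002251 − 1)×1000 = 2.251 permil
δ_B = (0.01027164/0.01123700 − 1)×1000 = (0.914091 − 1)×1000 = -85.909 permil
f_A = (δ_mix − δ_B)/(δ_A − δ_B) = (-41.92 − (-85.909))/(2.251 − (-85.909))
f_A = 43.989 / 88.160 = 0.4990

0.499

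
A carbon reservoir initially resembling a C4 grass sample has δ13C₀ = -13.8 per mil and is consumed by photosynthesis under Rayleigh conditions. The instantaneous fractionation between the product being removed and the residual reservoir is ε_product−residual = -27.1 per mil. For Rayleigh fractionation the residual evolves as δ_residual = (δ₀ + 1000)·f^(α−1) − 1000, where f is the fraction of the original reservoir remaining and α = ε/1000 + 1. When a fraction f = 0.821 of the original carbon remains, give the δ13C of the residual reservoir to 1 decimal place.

-8.5 per mil

Rayleigh residual: δ_res = (δ₀ + 1000)·f^(α−1) − 1000
α = ε/1000 + 1 = 0.97290, so α − 1 = -0.02710
f^(α−1) = 0.821^(-0.02710) = 1.005359
δ_res = (-13.8 + 1000) × 1.005359 − 1000 = 991.485 − 1000 = -8.51 per mil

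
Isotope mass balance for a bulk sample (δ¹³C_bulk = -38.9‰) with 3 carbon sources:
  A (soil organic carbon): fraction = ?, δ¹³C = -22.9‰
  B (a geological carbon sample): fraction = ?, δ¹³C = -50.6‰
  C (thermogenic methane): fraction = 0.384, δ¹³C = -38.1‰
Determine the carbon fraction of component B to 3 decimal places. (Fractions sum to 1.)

0.367

Let f_B and f_A be the unknown fractions; fractions sum to 1 so f_B + f_A = 0.616.
Mass balance: Σ fᵢ·δᵢ = δ_bulk ⇒ f_B·(-50.6) + f_A·(-22.9) = -38.9 − (-14.630) = -24.270
Substitute f_A = 0.616 − f_B:
f_B·(-50.6 − -22.9) = -24.270 − 0.616×(-22.9) = -10.163
f_B = -10.163 / -27.7 = 0.3669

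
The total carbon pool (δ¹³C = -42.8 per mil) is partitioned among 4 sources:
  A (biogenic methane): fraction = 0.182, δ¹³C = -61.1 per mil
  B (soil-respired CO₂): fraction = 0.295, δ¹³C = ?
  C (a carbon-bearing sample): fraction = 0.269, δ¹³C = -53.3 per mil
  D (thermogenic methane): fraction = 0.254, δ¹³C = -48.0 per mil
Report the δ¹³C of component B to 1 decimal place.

-17.5 per mil

Isotope mass balance: δ_bulk = Σ fᵢ·δᵢ.
-42.8 = 0.182×(-61.1) + 0.295×δ_B + 0.269×(-53.3) + 0.254×(-48.0)
0.295·δ_B = -42.8 − (-37.650) = -5.150
δ_B = -5.150 / 0.295 = -17.46 per mil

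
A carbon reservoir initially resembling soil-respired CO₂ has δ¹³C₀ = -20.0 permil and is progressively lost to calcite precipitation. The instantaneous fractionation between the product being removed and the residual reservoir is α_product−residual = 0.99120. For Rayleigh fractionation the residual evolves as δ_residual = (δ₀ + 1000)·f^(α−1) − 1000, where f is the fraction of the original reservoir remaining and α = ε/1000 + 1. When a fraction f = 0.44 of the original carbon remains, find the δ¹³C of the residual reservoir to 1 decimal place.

-12.9 permil

Rayleigh residual: δ_res = (δ₀ + 1000)·f^(α−1) − 1000
α − 1 = -0.00880
f^(α−1) = 0.44^(-0.00880) = 1.007251
δ_res = (-20.0 + 1000) × 1.007251 − 1000 = 987.106 − 1000 = -12.89 permil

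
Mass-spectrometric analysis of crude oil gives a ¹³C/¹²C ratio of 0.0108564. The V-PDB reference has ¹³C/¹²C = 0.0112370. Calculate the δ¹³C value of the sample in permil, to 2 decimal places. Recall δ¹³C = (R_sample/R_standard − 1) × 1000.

-33.87 permil

δ¹³C = (R_sample / R_standard − 1) × 1000
R_sample / R_standard = 0.0108564 / 0.0112370 = 0.966130
δ¹³C = (0.966130 − 1) × 1000 = -33.870 permil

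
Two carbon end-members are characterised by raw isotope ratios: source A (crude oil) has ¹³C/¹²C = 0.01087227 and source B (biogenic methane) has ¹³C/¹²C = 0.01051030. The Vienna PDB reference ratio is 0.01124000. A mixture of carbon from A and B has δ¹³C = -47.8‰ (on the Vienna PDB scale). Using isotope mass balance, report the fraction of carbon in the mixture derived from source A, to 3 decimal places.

0.532

δ_A = (0.01087227/0.01124000 − 1)×1000 = (0.967284 − 1)×1000 = -32.716‰
δ_B = (0.01051030/0.01124000 − 1)×1000 = (0.935080 − 1)×1000 = -64.920‰
f_A = (δ_mix − δ_B)/(δ_A − δ_B) = (-47.8 − (-64.920))/(-32.716 − (-64.920))
f_A = 17.120 / 32.204 = 0.5316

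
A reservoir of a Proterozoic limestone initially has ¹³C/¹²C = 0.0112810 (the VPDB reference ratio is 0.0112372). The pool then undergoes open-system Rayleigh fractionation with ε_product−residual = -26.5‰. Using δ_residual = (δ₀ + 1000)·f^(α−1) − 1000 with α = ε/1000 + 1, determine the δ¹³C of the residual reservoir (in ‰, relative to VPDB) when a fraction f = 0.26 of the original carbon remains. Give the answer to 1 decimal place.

40.4‰

δ₀ = (0.0112810/0.0112372 − 1)×1000 = (1.003898 − 1)×1000 = 3.898‰
α − 1 = ε/1000 = -0.0265
f^(α−1) = 0.26^(-0.0265) = 1.036342
δ_res = (3.898 + 1000) × 1.036342 − 1000 = 1040.382 − 1000 = 40.38‰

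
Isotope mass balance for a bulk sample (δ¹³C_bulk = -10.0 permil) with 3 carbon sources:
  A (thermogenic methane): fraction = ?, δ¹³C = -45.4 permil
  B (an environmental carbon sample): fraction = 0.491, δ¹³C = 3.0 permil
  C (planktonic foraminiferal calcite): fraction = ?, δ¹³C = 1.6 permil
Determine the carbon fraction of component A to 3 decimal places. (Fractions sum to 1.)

0.261

Let f_A and f_C be the unknown fractions; fractions sum to 1 so f_A + f_C = 0.509.
Mass balance: Σ fᵢ·δᵢ = δ_bulk ⇒ f_A·(-45.4) + f_C·(1.6) = -10.0 − (1.473) = -11.473
Substitute f_C = 0.509 − f_A:
f_A·(-45.4 − 1.6) = -11.473 − 0.509×(1.6) = -12.287
f_A = -12.287 / -47.0 = 0.2614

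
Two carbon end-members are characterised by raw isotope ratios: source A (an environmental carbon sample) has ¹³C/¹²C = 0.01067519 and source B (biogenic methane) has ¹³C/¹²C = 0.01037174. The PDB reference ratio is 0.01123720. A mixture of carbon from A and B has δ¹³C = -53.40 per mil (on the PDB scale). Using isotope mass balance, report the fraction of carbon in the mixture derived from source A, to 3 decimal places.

δ_A = (0.01067519/0.01123720 − 1)×1000 = (0.949987 − 1)×1000 = -50.013 per mil
δ_B = (0.01037174/0.01123720 − 1)×1000 = (0.922983 − 1)×1000 = -77.017 per mil
f_A = (δ_mix − δ_B)/(δ_A − δ_B) = (-53.40 − (-77.017))/(-50.013 − (-77.017))
f_A = 23.617 / 27.004 = 0.8746

0.875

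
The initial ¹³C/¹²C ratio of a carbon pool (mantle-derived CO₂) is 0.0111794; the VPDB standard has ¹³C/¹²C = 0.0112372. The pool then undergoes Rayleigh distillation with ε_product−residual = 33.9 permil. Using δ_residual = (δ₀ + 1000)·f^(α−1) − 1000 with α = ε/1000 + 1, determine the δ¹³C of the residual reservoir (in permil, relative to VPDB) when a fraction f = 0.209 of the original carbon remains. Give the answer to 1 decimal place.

-56.6 permil

δ₀ = (0.0111794/0.0112372 − 1)×1000 = (0.994856 − 1)×1000 = -5.144 permil
α − 1 = ε/1000 = 0.0339
f^(α−1) = 0.209^(0.0339) = 0.948316
δ_res = (-5.144 + 1000) × 0.948316 − 1000 = 943.438 − 1000 = -56.56 permil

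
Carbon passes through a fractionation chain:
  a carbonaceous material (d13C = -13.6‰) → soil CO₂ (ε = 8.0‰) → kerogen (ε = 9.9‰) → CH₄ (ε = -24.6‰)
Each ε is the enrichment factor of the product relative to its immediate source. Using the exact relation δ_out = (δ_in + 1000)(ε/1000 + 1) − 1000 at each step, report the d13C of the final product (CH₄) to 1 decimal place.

step 1: δ = (-13.60 + 1000)·(8.0/1000 + 1) − 1000 = -5.71‰
step 2: δ = (-5.71 + 1000)·(9.9/1000 + 1) − 1000 = 4.13‰
step 3: δ = (4.13 + 1000)·(-24.6/1000 + 1) − 1000 = -20.57‰

-20.6‰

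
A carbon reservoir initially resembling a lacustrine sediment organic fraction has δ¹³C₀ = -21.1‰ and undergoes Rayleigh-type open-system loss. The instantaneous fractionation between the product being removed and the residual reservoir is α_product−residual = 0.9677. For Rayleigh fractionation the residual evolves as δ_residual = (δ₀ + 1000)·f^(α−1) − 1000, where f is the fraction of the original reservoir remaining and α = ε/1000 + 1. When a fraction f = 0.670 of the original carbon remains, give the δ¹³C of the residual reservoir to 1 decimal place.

Rayleigh residual: δ_res = (δ₀ + 1000)·f^(α−1) − 1000
α − 1 = -0.03230
f^(α−1) = 0.670^(-0.03230) = 1.013019
δ_res = (-21.1 + 1000) × 1.013019 − 1000 = 991.645 − 1000 = -8.36‰

-8.4‰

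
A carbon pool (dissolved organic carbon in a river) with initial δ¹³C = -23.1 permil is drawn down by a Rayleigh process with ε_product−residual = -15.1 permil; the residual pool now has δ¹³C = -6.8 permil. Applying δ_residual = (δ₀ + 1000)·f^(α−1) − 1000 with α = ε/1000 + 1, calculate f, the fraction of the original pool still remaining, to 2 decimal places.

0.33

α − 1 = ε/1000 = -0.0151
(δ_res + 1000)/(δ₀ + 1000) = (-6.8 + 1000)/(-23.1 + 1000) = 993.2/976.9 = 1.016685
f = 1.016685^(1/-0.0151) = exp(ln(1.016685)/-0.0151) = exp(0.01655/-0.0151)
f = exp(-1.0959) = 0.3342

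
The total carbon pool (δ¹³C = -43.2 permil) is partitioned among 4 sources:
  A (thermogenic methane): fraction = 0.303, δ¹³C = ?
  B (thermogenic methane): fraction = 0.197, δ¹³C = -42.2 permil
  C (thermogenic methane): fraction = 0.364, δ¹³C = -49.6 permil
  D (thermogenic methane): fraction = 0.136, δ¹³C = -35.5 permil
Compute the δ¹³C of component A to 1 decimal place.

-39.6 permil

Isotope mass balance: δ_bulk = Σ fᵢ·δᵢ.
-43.2 = 0.303×δ_A + 0.197×(-42.2) + 0.364×(-49.6) + 0.136×(-35.5)
0.303·δ_A = -43.2 − (-31.196) = -12.004
δ_A = -12.004 / 0.303 = -39.62 permil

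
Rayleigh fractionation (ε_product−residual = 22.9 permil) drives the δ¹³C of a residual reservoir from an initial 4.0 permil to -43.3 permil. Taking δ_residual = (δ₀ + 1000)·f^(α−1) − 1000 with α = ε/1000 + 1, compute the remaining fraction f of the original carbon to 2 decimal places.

α − 1 = ε/1000 = 0.0229
(δ_res + 1000)/(δ₀ + 1000) = (-43.3 + 1000)/(4.0 + 1000) = 956.7/1004.0 = 0.952888
f = 0.952888^(1/0.0229) = exp(ln(0.952888)/0.0229) = exp(-0.04826/0.0229)
f = exp(-2.1073) = 0.1216

0.12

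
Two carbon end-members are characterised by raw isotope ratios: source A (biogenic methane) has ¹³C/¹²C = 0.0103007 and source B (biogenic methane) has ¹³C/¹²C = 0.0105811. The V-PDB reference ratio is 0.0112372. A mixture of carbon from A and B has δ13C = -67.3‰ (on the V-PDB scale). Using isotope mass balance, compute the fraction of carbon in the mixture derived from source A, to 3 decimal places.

δ_A = (0.0103007/0.0112372 − 1)×1000 = (0.916661 − 1)×1000 = -83.339‰
δ_B = (0.0105811/0.0112372 − 1)×1000 = (0.941614 − 1)×1000 = -58.386‰
f_A = (δ_mix − δ_B)/(δ_A − δ_B) = (-67.3 − (-58.386))/(-83.339 − (-58.386))
f_A = -8.914 / -24.953 = 0.3572

0.357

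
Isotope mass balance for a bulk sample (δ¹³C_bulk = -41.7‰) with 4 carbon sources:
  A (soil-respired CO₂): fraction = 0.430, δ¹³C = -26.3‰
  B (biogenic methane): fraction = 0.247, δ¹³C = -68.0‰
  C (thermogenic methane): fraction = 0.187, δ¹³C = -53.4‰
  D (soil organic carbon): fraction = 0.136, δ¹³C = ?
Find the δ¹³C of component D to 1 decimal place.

Isotope mass balance: δ_bulk = Σ fᵢ·δᵢ.
-41.7 = 0.430×(-26.3) + 0.247×(-68.0) + 0.187×(-53.4) + 0.136×δ_D
0.136·δ_D = -41.7 − (-38.091) = -3.609
δ_D = -3.609 / 0.136 = -26.54‰

-26.5‰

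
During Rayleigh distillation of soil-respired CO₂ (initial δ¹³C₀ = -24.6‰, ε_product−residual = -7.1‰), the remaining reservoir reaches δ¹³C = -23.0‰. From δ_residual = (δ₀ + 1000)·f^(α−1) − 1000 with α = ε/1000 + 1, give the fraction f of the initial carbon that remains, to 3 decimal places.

α − 1 = ε/1000 = -0.0071
(δ_res + 1000)/(δ₀ + 1000) = (-23.0 + 1000)/(-24.6 + 1000) = 977.0/975.4 = 1.001640
f = 1.001640^(1/-0.0071) = exp(ln(1.001640)/-0.0071) = exp(0.00164/-0.0071)
f = exp(-0.2308) = 0.7939

0.794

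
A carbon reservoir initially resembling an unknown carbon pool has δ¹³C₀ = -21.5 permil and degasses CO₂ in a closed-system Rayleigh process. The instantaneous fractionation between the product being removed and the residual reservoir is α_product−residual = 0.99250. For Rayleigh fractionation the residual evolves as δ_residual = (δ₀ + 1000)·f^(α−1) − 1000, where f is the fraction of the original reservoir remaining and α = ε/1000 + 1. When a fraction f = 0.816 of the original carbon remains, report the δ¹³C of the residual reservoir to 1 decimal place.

-20.0 permil

Rayleigh residual: δ_res = (δ₀ + 1000)·f^(α−1) − 1000
α − 1 = -0.00750
f^(α−1) = 0.816^(-0.00750) = 1.001526
δ_res = (-21.5 + 1000) × 1.001526 − 1000 = 979.993 − 1000 = -20.01 permil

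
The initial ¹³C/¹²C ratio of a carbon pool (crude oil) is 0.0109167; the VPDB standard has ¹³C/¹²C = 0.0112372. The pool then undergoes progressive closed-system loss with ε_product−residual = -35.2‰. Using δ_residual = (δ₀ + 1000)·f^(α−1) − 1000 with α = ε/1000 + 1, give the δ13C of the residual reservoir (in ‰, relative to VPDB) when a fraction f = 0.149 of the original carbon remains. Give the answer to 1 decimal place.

δ₀ = (0.0109167/0.0112372 − 1)×1000 = (0.971479 − 1)×1000 = -28.521‰
α − 1 = ε/1000 = -0.0352
f^(α−1) = 0.149^(-0.0352) = 1.069311
δ_res = (-28.521 + 1000) × 1.069311 − 1000 = 1038.812 − 1000 = 38.81‰

38.8‰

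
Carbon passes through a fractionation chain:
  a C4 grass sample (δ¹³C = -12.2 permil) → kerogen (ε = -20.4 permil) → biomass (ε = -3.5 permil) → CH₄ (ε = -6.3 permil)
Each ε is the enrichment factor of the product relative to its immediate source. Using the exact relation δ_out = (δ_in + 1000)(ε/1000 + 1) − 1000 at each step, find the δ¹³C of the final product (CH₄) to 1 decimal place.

step 1: δ = (-12.20 + 1000)·(-20.4/1000 + 1) − 1000 = -32.35 permil
step 2: δ = (-32.35 + 1000)·(-3.5/1000 + 1) − 1000 = -35.74 permil
step 3: δ = (-35.74 + 1000)·(-6.3/1000 + 1) − 1000 = -41.81 permil

-41.8 permil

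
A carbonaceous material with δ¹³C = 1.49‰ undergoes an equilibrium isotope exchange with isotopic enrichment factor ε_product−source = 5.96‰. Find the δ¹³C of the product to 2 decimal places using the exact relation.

7.46‰

Exactly, δ_product = (δ_source + 1000)·(ε/1000 + 1) − 1000.
δ_product = (1.49 + 1000) × (5.96/1000 + 1) − 1000
δ_product = 7.459‰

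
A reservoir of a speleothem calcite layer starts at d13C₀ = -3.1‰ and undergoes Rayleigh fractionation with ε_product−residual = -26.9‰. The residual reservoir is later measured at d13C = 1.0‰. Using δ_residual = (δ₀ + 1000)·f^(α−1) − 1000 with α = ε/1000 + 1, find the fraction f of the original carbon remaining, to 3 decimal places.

α − 1 = ε/1000 = -0.0269
(δ_res + 1000)/(δ₀ + 1000) = (1.0 + 1000)/(-3.1 + 1000) = 1001.0/996.9 = 1.004113
f = 1.004113^(1/-0.0269) = exp(ln(1.004113)/-0.0269) = exp(0.00410/-0.0269)
f = exp(-0.1526) = 0.8585

0.858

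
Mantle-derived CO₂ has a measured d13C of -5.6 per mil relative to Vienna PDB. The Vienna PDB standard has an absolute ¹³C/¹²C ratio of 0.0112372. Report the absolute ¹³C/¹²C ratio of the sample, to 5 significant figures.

0.011174

R_sample = R_standard × (d13C/1000 + 1)
R_sample = 0.0112372 × (-5.6/1000 + 1) = 0.0112372 × 0.994400
R_sample = 0.0111743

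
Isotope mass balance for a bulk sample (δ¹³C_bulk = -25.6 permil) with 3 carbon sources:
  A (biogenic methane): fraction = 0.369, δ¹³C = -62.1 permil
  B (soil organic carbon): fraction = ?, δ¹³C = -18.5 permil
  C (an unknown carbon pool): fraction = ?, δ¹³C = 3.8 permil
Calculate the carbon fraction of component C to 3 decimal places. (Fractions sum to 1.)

0.403

Let f_C and f_B be the unknown fractions; fractions sum to 1 so f_C + f_B = 0.631.
Mass balance: Σ fᵢ·δᵢ = δ_bulk ⇒ f_C·(3.8) + f_B·(-18.5) = -25.6 − (-22.915) = -2.685
Substitute f_B = 0.631 − f_C:
f_C·(3.8 − -18.5) = -2.685 − 0.631×(-18.5) = 8.988
f_C = 8.988 / 22.3 = 0.4031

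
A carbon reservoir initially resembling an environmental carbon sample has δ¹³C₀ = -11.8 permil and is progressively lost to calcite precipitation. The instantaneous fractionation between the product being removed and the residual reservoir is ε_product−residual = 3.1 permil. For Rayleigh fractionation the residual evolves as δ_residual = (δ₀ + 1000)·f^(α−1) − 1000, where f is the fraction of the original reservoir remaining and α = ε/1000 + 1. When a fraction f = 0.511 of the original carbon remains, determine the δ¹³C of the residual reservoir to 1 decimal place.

-13.9 permil

Rayleigh residual: δ_res = (δ₀ + 1000)·f^(α−1) − 1000
α = ε/1000 + 1 = 1.00310, so α − 1 = 0.00310
f^(α−1) = 0.511^(0.00310) = 0.997921
δ_res = (-11.8 + 1000) × 0.997921 − 1000 = 986.145 − 1000 = -13.85 permil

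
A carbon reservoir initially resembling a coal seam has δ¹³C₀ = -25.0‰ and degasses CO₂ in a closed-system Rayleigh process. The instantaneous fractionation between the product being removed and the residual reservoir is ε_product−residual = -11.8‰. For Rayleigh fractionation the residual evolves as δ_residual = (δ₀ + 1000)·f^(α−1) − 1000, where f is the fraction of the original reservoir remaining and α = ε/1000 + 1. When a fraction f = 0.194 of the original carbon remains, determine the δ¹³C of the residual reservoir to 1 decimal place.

Rayleigh residual: δ_res = (δ₀ + 1000)·f^(α−1) − 1000
α = ε/1000 + 1 = 0.98820, so α − 1 = -0.01180
f^(α−1) = 0.194^(-0.01180) = 1.019539
δ_res = (-25.0 + 1000) × 1.019539 − 1000 = 994.051 − 1000 = -5.95‰

-5.9‰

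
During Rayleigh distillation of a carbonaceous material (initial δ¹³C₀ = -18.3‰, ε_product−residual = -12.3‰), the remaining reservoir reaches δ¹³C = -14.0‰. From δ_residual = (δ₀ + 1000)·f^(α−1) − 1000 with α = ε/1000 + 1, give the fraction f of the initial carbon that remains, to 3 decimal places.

α − 1 = ε/1000 = -0.0123
(δ_res + 1000)/(δ₀ + 1000) = (-14.0 + 1000)/(-18.3 + 1000) = 986.0/981.7 = 1.004380
f = 1.004380^(1/-0.0123) = exp(ln(1.004380)/-0.0123) = exp(0.00437/-0.0123)
f = exp(-0.3553) = 0.7009

0.701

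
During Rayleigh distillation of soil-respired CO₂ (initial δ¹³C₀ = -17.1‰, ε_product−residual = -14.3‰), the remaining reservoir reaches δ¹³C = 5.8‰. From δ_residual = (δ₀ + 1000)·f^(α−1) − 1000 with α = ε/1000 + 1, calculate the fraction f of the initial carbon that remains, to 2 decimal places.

0.20

α − 1 = ε/1000 = -0.0143
(δ_res + 1000)/(δ₀ + 1000) = (5.8 + 1000)/(-17.1 + 1000) = 1005.8/982.9 = 1.023298
f = 1.023298^(1/-0.0143) = exp(ln(1.023298)/-0.0143) = exp(0.02303/-0.0143)
f = exp(-1.6106) = 0.1998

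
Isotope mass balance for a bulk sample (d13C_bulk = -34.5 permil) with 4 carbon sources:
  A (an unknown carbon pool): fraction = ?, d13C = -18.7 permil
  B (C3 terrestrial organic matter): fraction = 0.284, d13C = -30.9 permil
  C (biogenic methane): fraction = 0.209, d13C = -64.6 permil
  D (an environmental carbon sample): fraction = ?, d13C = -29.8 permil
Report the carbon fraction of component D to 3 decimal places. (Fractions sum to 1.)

0.247

Let f_D and f_A be the unknown fractions; fractions sum to 1 so f_D + f_A = 0.507.
Mass balance: Σ fᵢ·δᵢ = δ_bulk ⇒ f_D·(-29.8) + f_A·(-18.7) = -34.5 − (-22.277) = -12.223
Substitute f_A = 0.507 − f_D:
f_D·(-29.8 − -18.7) = -12.223 − 0.507×(-18.7) = -2.742
f_D = -2.742 / -11.1 = 0.2470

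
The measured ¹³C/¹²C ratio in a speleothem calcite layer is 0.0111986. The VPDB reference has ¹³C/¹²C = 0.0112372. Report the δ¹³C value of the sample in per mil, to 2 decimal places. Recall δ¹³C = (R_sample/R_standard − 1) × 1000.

δ¹³C = (R_sample / R_standard − 1) × 1000
R_sample / R_standard = 0.0111986 / 0.0112372 = 0.996565
δ¹³C = (0.996565 − 1) × 1000 = -3.435 per mil

-3.44 per mil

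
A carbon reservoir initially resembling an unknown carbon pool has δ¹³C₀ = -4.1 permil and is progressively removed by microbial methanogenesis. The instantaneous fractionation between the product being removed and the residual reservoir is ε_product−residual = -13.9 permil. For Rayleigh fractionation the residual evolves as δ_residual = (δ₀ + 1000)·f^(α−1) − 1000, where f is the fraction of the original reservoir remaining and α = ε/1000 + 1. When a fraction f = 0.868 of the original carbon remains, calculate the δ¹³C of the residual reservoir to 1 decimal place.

Rayleigh residual: δ_res = (δ₀ + 1000)·f^(α−1) − 1000
α = ε/1000 + 1 = 0.98610, so α − 1 = -0.01390
f^(α−1) = 0.868^(-0.01390) = 1.001970
δ_res = (-4.1 + 1000) × 1.001970 − 1000 = 997.862 − 1000 = -2.14 permil

-2.1 permil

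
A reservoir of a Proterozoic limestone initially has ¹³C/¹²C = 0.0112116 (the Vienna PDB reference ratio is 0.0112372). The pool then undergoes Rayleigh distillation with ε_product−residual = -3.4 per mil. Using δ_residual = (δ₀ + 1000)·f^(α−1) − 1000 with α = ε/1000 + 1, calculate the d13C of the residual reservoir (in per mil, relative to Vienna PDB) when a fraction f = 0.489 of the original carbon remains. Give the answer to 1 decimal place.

0.2 per mil

δ₀ = (0.0112116/0.0112372 − 1)×1000 = (0.997722 − 1)×1000 = -2.278 per mil
α − 1 = ε/1000 = -0.0034
f^(α−1) = 0.489^(-0.0034) = 1.002435
δ_res = (-2.278 + 1000) × 1.002435 − 1000 = 1000.152 − 1000 = 0.15 per mil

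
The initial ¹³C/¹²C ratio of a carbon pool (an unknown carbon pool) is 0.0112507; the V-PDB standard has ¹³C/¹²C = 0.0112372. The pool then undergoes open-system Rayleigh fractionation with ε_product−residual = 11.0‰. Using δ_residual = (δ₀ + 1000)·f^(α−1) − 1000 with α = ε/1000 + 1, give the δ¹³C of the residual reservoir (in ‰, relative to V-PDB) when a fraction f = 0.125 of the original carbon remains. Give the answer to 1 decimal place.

δ₀ = (0.0112507/0.0112372 − 1)×1000 = (1.001201 − 1)×1000 = 1.201‰
α − 1 = ε/1000 = 0.0110
f^(α−1) = 0.125^(0.0110) = 0.977386
δ_res = (1.201 + 1000) × 0.977386 − 1000 = 978.560 − 1000 = -21.44‰

-21.4‰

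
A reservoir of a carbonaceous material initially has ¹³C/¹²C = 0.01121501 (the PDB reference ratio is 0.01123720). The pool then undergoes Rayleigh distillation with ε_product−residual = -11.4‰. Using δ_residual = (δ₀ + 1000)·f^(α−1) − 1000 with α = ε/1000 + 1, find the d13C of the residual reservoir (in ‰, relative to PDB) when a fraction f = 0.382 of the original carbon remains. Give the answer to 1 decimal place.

9.0‰

δ₀ = (0.01121501/0.01123720 − 1)×1000 = (0.998025 − 1)×1000 = -1.975‰
α − 1 = ε/1000 = -0.0114
f^(α−1) = 0.382^(-0.0114) = 1.011031
δ_res = (-1.975 + 1000) × 1.011031 − 1000 = 1009.035 − 1000 = 9.03‰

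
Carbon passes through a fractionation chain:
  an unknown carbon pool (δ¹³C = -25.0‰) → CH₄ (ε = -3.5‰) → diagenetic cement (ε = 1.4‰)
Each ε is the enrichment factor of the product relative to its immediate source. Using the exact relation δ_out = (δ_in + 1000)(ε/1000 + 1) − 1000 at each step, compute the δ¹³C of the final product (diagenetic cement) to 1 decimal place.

step 1: δ = (-25.00 + 1000)·(-3.5/1000 + 1) − 1000 = -28.41‰
step 2: δ = (-28.41 + 1000)·(1.4/1000 + 1) − 1000 = -27.05‰

-27.1‰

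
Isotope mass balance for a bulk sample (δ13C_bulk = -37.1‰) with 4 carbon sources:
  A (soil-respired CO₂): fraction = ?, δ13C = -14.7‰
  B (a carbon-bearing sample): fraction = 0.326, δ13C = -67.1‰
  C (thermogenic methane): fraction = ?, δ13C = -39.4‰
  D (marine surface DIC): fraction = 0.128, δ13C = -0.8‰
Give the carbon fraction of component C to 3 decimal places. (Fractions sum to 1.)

0.287

Let f_C and f_A be the unknown fractions; fractions sum to 1 so f_C + f_A = 0.546.
Mass balance: Σ fᵢ·δᵢ = δ_bulk ⇒ f_C·(-39.4) + f_A·(-14.7) = -37.1 − (-21.977) = -15.123
Substitute f_A = 0.546 − f_C:
f_C·(-39.4 − -14.7) = -15.123 − 0.546×(-14.7) = -7.097
f_C = -7.097 / -24.7 = 0.2873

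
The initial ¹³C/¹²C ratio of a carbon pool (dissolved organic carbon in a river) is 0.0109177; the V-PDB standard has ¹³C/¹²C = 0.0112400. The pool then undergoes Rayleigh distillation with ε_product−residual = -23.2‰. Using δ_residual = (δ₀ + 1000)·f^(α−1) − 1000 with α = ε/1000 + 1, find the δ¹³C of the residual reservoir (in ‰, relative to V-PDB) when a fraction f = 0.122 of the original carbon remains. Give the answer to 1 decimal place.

19.9‰

δ₀ = (0.0109177/0.0112400 − 1)×1000 = (0.971326 − 1)×1000 = -28.674‰
α − 1 = ε/1000 = -0.0232
f^(α−1) = 0.122^(-0.0232) = 1.050017
δ_res = (-28.674 + 1000) × 1.050017 − 1000 = 1019.909 − 1000 = 19.91‰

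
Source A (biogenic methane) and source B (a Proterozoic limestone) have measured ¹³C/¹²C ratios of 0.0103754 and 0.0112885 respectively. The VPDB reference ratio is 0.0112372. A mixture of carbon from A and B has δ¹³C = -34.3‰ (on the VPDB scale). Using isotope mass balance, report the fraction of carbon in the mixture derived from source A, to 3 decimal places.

0.478

δ_A = (0.0103754/0.0112372 − 1)×1000 = (0.923308 − 1)×1000 = -76.692‰
δ_B = (0.0112885/0.0112372 − 1)×1000 = (1.004565 − 1)×1000 = 4.565‰
f_A = (δ_mix − δ_B)/(δ_A − δ_B) = (-34.3 − (4.565))/(-76.692 − (4.565))
f_A = -38.865 / -81.257 = 0.4783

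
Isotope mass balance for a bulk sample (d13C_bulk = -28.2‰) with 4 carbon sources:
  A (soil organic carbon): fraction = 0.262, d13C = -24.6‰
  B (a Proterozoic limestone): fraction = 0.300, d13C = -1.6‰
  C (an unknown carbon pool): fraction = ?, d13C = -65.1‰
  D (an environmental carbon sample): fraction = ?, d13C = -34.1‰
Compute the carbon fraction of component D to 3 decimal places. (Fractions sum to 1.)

Let f_D and f_C be the unknown fractions; fractions sum to 1 so f_D + f_C = 0.438.
Mass balance: Σ fᵢ·δᵢ = δ_bulk ⇒ f_D·(-34.1) + f_C·(-65.1) = -28.2 − (-6.925) = -21.275
Substitute f_C = 0.438 − f_D:
f_D·(-34.1 − -65.1) = -21.275 − 0.438×(-65.1) = 7.239
f_D = 7.239 / 31.0 = 0.2335

0.234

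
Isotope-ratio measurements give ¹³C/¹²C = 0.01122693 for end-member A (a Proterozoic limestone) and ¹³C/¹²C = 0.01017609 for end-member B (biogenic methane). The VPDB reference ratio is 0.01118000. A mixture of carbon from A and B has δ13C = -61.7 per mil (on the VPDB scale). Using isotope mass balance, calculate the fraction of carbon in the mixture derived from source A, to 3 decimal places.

0.299

δ_A = (0.01122693/0.01118000 − 1)×1000 = (1.004198 − 1)×1000 = 4.198 per mil
δ_B = (0.01017609/0.01118000 − 1)×1000 = (0.910205 − 1)×1000 = -89.795 per mil
f_A = (δ_mix − δ_B)/(δ_A − δ_B) = (-61.7 − (-89.795))/(4.198 − (-89.795))
f_A = 28.095 / 93.993 = 0.2989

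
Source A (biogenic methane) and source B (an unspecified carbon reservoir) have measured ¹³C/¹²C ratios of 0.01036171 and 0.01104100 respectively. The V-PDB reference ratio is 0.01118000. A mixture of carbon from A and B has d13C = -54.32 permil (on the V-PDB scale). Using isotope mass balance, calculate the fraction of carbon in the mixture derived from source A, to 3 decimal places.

δ_A = (0.01036171/0.01118000 − 1)×1000 = (0.926808 − 1)×1000 = -73.192 permil
δ_B = (0.01104100/0.01118000 − 1)×1000 = (0.987567 − 1)×1000 = -12.433 permil
f_A = (δ_mix − δ_B)/(δ_A − δ_B) = (-54.32 − (-12.433))/(-73.192 − (-12.433))
f_A = -41.887 / -60.759 = 0.6894

0.689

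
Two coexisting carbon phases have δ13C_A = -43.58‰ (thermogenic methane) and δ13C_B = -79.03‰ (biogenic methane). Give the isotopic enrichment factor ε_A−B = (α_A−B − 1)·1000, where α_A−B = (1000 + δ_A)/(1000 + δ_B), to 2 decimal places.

38.49‰

α_A−B = (1000 + -43.58) / (1000 + -79.03) = 956.42 / 920.97 = 1.038492
ε_A−B = (1.038492 − 1) × 1000 = 38.492‰
(The approximation ε ≈ δ_A − δ_B would give 35.45‰.)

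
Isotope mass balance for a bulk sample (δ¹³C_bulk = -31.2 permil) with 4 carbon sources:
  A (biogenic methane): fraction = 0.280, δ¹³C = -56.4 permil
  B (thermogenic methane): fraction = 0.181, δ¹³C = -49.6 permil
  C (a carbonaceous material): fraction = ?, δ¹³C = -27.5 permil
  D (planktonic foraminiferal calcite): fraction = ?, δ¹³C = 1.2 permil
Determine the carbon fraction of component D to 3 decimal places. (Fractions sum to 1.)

0.292

Let f_D and f_C be the unknown fractions; fractions sum to 1 so f_D + f_C = 0.539.
Mass balance: Σ fᵢ·δᵢ = δ_bulk ⇒ f_D·(1.2) + f_C·(-27.5) = -31.2 − (-24.770) = -6.430
Substitute f_C = 0.539 − f_D:
f_D·(1.2 − -27.5) = -6.430 − 0.539×(-27.5) = 8.392
f_D = 8.392 / 28.7 = 0.2924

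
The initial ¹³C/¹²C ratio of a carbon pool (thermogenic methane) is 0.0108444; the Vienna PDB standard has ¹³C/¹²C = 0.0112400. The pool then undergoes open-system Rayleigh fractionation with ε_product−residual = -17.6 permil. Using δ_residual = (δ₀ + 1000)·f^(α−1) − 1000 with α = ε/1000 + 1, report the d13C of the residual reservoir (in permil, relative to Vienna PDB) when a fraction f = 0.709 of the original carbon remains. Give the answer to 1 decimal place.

-29.3 permil

δ₀ = (0.0108444/0.0112400 − 1)×1000 = (0.964804 − 1)×1000 = -35.196 permil
α − 1 = ε/1000 = -0.0176
f^(α−1) = 0.709^(-0.0176) = 1.006071
δ_res = (-35.196 + 1000) × 1.006071 − 1000 = 970.662 − 1000 = -29.34 permil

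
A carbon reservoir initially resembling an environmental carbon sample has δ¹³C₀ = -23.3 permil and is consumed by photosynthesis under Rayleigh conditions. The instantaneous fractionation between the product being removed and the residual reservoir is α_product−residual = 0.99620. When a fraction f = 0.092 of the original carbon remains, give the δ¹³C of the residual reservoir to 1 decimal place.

-14.4 permil

Rayleigh residual: δ_res = (δ₀ + 1000)·f^(α−1) − 1000
α − 1 = -0.00380
f^(α−1) = 0.092^(-0.00380) = 1.009108
δ_res = (-23.3 + 1000) × 1.009108 − 1000 = 985.596 − 1000 = -14.40 permil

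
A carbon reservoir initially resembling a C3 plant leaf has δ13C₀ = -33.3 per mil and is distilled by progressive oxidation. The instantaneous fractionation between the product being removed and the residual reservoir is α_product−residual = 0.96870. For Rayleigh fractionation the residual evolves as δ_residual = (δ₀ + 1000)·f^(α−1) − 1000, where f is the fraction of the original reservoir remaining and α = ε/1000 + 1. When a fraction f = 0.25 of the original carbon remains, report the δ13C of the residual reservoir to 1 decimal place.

9.6 per mil

Rayleigh residual: δ_res = (δ₀ + 1000)·f^(α−1) − 1000
α − 1 = -0.03130
f^(α−1) = 0.25^(-0.03130) = 1.044346
δ_res = (-33.3 + 1000) × 1.044346 − 1000 = 1009.569 − 1000 = 9.57 per mil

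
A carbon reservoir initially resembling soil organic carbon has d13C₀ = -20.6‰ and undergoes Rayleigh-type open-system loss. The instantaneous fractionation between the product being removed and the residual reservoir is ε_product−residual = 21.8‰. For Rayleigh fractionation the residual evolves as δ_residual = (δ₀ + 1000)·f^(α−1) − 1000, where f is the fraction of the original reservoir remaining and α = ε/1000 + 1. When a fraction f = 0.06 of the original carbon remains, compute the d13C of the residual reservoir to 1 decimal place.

-78.9‰

Rayleigh residual: δ_res = (δ₀ + 1000)·f^(α−1) − 1000
α = ε/1000 + 1 = 1.02180, so α − 1 = 0.02180
f^(α−1) = 0.06^(0.02180) = 0.940511
δ_res = (-20.6 + 1000) × 0.940511 − 1000 = 921.136 − 1000 = -78.86‰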